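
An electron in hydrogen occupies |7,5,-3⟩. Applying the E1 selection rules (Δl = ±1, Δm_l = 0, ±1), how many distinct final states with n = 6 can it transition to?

3

E1 requires Δl = ±1, so l_f ∈ {4, 6}; with 0 ≤ l_f ≤ n_f−1 = 5, the allowed l_f values are {4}.
For l_f = 4: m_f ∈ {m_i−1, m_i, m_i+1} ∩ [−4, 4] = {-4, -3, -2} → 3 states.
Total: 3.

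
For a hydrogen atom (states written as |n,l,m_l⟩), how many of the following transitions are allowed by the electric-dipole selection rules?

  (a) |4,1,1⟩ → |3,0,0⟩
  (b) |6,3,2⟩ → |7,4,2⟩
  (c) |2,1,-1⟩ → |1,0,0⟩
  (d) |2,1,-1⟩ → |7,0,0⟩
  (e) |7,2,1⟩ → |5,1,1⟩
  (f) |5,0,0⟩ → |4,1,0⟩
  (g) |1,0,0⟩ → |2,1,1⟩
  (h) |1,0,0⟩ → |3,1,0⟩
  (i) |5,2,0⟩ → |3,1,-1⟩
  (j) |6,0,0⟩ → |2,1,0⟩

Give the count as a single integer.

(a) allowed
(b) allowed
(c) allowed
(d) allowed
(e) allowed
(f) allowed
(g) allowed
(h) allowed
(i) allowed
(j) allowed
Total allowed: 10 of 10.

10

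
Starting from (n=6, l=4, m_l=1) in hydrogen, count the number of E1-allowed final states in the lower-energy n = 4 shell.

E1 requires Δl = ±1, so l_f ∈ {3, 5}; with 0 ≤ l_f ≤ n_f−1 = 3, the allowed l_f values are {3}.
For l_f = 3: m_f ∈ {m_i−1, m_i, m_i+1} ∩ [−3, 3] = {0, 1, 2} → 3 states.
Total: 3.

3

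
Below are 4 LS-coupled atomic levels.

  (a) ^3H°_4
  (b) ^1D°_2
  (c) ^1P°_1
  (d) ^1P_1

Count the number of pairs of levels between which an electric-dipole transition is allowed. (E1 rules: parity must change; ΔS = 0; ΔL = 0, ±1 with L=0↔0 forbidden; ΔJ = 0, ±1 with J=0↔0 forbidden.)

(a)–(b): forbidden (parity, ΔS, ΔL, ΔJ).
(a)–(c): forbidden (parity, ΔS, ΔL, ΔJ).
(a)–(d): forbidden (ΔS, ΔL, ΔJ).
(b)–(c): forbidden (parity).
(b)–(d): allowed.
(c)–(d): allowed.
Allowed pairs: 2 of 6.

2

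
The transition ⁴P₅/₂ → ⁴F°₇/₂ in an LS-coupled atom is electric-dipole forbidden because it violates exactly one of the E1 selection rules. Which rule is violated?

Initial level: S=3/2, L=1, J=5/2, parity even. Final level: S=3/2, L=3, J=7/2, parity odd.
Parity must change: even → odd — ok.
ΔS = 0: S: 3/2 → 3/2 — ok.
ΔL = 0, ±1 (not L=0↔0): L: 1 → 3, ΔL = +2 — fails.
ΔJ = 0, ±1 (not J=0↔0): J: 5/2 → 7/2, ΔJ = +1 — ok.

the ΔL = 0, ±1 rule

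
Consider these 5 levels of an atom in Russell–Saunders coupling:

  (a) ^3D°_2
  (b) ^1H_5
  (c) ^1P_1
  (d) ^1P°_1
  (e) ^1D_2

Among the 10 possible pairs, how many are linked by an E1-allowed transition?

2

(a)–(b): forbidden (ΔS, ΔL, ΔJ).
(a)–(c): forbidden (ΔS).
(a)–(d): forbidden (parity, ΔS).
(a)–(e): forbidden (ΔS).
(b)–(c): forbidden (parity, ΔL, ΔJ).
(b)–(d): forbidden (ΔL, ΔJ).
(b)–(e): forbidden (parity, ΔL, ΔJ).
(c)–(d): allowed.
(c)–(e): forbidden (parity).
(d)–(e): allowed.
Allowed pairs: 2 of 10.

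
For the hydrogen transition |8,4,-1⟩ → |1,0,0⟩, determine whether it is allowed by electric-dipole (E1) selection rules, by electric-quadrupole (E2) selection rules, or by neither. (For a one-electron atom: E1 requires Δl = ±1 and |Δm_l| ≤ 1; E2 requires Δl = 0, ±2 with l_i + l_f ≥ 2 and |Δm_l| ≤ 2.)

neither

Δl = 0 − 4 = -4; l_i + l_f = 4.
Δm_l = +1.
E1 (Δl = ±1, |Δm_l| ≤ 1): not satisfied.
E2 (Δl = 0,±2, l_i+l_f ≥ 2, |Δm_l| ≤ 2): not satisfied.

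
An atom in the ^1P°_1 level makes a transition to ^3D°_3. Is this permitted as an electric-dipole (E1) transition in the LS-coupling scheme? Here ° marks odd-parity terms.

Reading off the term symbols: S 0→1, L 1→2, J 1→3, parity odd→odd.
ΔS = 0: S: 0 → 1 — violated.
ΔJ = 0, ±1 (not J=0↔0): J: 1 → 3, ΔJ = +2 — violated.
Parity must change: odd → odd — violated.
ΔL = 0, ±1 (not L=0↔0): L: 1 → 2, ΔL = +1 — satisfied.
Rule(s) violated: parity, ΔS, ΔJ.

forbidden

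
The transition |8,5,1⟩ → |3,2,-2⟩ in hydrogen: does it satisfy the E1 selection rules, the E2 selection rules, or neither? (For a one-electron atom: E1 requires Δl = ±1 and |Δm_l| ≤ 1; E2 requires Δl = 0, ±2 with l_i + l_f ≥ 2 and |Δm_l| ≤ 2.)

Δl = 2 − 5 = -3; l_i + l_f = 7.
Δm_l = -3.
E1 (Δl = ±1, |Δm_l| ≤ 1): not satisfied.
E2 (Δl = 0,±2, l_i+l_f ≥ 2, |Δm_l| ≤ 2): not satisfied.

neither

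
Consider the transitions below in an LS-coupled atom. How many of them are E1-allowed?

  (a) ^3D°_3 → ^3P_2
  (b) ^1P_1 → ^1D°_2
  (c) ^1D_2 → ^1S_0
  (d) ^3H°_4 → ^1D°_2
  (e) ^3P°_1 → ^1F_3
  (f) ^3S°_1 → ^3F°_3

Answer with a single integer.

2

(a) allowed
(b) allowed
(c) forbidden (parity, ΔL, ΔJ fail)
(d) forbidden (parity, ΔS, ΔL, ΔJ fail)
(e) forbidden (ΔS, ΔL, ΔJ fail)
(f) forbidden (parity, ΔL, ΔJ fail)
Total allowed: 2 of 6.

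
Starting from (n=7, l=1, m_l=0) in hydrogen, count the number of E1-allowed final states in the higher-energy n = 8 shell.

4

E1 requires Δl = ±1, so l_f ∈ {0, 2}; with 0 ≤ l_f ≤ n_f−1 = 7, the allowed l_f values are {0, 2}.
For l_f = 0: m_f ∈ {m_i−1, m_i, m_i+1} ∩ [−0, 0] = {0} → 1 state.
For l_f = 2: m_f ∈ {m_i−1, m_i, m_i+1} ∩ [−2, 2] = {-1, 0, 1} → 3 states.
Total: 4.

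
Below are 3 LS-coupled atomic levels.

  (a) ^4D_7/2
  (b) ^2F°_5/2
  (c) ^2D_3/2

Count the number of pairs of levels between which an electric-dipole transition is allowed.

1

(a)–(b): forbidden (ΔS).
(a)–(c): forbidden (parity, ΔS, ΔJ).
(b)–(c): allowed.
Allowed pairs: 1 of 3.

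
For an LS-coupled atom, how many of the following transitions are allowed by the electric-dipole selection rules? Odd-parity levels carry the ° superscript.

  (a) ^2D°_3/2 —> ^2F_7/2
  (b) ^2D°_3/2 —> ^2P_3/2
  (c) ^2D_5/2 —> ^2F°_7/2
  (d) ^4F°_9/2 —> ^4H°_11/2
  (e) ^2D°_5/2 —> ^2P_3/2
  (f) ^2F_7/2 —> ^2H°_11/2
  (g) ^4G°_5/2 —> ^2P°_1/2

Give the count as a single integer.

(a) forbidden (ΔJ fails)
(b) allowed
(c) allowed
(d) forbidden (parity, ΔL fail)
(e) allowed
(f) forbidden (ΔL, ΔJ fail)
(g) forbidden (parity, ΔS, ΔL, ΔJ fail)
Total allowed: 3 of 7.

3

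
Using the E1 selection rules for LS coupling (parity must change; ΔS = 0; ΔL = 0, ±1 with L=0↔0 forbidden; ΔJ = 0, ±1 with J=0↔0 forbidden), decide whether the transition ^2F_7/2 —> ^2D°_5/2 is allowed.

allowed

ΔJ = 0, ±1 (not J=0↔0): J: 7/2 → 5/2, ΔJ = -1 — ✓.
ΔS = 0: S: 1/2 → 1/2 — ✓.
Parity must change: even → odd — ✓.
ΔL = 0, ±1 (not L=0↔0): L: 3 → 2, ΔL = -1 — ✓.
All four E1 rules are satisfied.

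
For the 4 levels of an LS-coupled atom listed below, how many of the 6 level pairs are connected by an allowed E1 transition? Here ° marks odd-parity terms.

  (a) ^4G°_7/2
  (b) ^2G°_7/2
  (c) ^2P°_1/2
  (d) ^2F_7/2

(a)–(b): forbidden (parity, ΔS).
(a)–(c): forbidden (parity, ΔS, ΔL, ΔJ).
(a)–(d): forbidden (ΔS).
(b)–(c): forbidden (parity, ΔL, ΔJ).
(b)–(d): allowed.
(c)–(d): forbidden (ΔL, ΔJ).
Allowed pairs: 1 of 6.

1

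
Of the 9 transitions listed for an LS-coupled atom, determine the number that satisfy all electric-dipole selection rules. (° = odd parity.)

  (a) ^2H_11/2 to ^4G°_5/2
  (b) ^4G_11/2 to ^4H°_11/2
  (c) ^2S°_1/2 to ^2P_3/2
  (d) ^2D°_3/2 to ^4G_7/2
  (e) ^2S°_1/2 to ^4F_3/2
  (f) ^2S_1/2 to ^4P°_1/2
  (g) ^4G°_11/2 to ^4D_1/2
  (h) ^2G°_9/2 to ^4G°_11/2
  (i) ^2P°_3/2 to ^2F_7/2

(a) forbidden (ΔS, ΔJ fail)
(b) allowed
(c) allowed
(d) forbidden (ΔS, ΔL, ΔJ fail)
(e) forbidden (ΔS, ΔL fail)
(f) forbidden (ΔS fails)
(g) forbidden (ΔL, ΔJ fail)
(h) forbidden (parity, ΔS fail)
(i) forbidden (ΔL, ΔJ fail)
Total allowed: 2 of 9.

2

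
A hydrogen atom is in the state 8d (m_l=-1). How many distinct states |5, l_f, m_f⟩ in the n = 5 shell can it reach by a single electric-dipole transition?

5

E1 requires Δl = ±1, so l_f ∈ {1, 3}; with 0 ≤ l_f ≤ n_f−1 = 4, the allowed l_f values are {1, 3}.
For l_f = 1: m_f ∈ {m_i−1, m_i, m_i+1} ∩ [−1, 1] = {-1, 0} → 2 states.
For l_f = 3: m_f ∈ {m_i−1, m_i, m_i+1} ∩ [−3, 3] = {-2, -1, 0} → 3 states.
Total: 5.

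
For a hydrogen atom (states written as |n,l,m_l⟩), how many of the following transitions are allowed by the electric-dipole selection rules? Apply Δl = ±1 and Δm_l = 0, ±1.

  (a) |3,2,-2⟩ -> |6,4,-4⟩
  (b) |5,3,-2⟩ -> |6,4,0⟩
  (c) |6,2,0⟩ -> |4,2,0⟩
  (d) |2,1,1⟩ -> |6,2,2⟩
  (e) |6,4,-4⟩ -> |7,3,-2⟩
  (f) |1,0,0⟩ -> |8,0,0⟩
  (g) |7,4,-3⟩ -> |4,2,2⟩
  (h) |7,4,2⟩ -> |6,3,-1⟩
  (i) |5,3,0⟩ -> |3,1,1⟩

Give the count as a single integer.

(a) forbidden — Δl = +2 (E1 requires Δl = ±1); Δm_l = -2 (E1 requires Δm_l = 0, ±1)
(b) forbidden — Δm_l = +2 (E1 requires Δm_l = 0, ±1)
(c) forbidden — Δl = +0 (E1 requires Δl = ±1)
(d) allowed
(e) forbidden — Δm_l = +2 (E1 requires Δm_l = 0, ±1)
(f) forbidden — Δl = +0 (E1 requires Δl = ±1)
(g) forbidden — Δl = -2 (E1 requires Δl = ±1); Δm_l = +5 (E1 requires Δm_l = 0, ±1)
(h) forbidden — Δm_l = -3 (E1 requires Δm_l = 0, ±1)
(i) forbidden — Δl = -2 (E1 requires Δl = ±1)
Total allowed: 1 of 9.

1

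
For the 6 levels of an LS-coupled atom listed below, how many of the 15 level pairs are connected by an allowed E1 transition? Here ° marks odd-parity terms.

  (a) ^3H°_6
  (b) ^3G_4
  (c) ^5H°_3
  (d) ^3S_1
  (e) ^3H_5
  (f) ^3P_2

1

(a)–(b): forbidden (ΔJ).
(a)–(c): forbidden (parity, ΔS, ΔJ).
(a)–(d): forbidden (ΔL, ΔJ).
(a)–(e): allowed.
(a)–(f): forbidden (ΔL, ΔJ).
(b)–(c): forbidden (ΔS).
(b)–(d): forbidden (parity, ΔL, ΔJ).
(b)–(e): forbidden (parity).
(b)–(f): forbidden (parity, ΔL, ΔJ).
(c)–(d): forbidden (ΔS, ΔL, ΔJ).
(c)–(e): forbidden (ΔS, ΔJ).
(c)–(f): forbidden (ΔS, ΔL).
(d)–(e): forbidden (parity, ΔL, ΔJ).
(d)–(f): forbidden (parity).
(e)–(f): forbidden (parity, ΔL, ΔJ).
Allowed pairs: 1 of 15.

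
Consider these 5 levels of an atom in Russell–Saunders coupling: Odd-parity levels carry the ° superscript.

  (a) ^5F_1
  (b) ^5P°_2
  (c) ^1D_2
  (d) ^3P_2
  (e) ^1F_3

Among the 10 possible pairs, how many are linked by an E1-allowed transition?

0

(a)–(b): forbidden (ΔL).
(a)–(c): forbidden (parity, ΔS).
(a)–(d): forbidden (parity, ΔS, ΔL).
(a)–(e): forbidden (parity, ΔS, ΔJ).
(b)–(c): forbidden (ΔS).
(b)–(d): forbidden (ΔS).
(b)–(e): forbidden (ΔS, ΔL).
(c)–(d): forbidden (parity, ΔS).
(c)–(e): forbidden (parity).
(d)–(e): forbidden (parity, ΔS, ΔL).
Allowed pairs: 0 of 10.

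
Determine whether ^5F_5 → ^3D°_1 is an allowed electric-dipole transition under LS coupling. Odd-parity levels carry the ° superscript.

Parity must change: even → odd — satisfied.
ΔS = 0: S: 2 → 1 — violated.
ΔL = 0, ±1 (not L=0↔0): L: 3 → 2, ΔL = -1 — satisfied.
ΔJ = 0, ±1 (not J=0↔0): J: 5 → 1, ΔJ = -4 — violated.
Rule(s) violated: ΔS, ΔJ.

forbidden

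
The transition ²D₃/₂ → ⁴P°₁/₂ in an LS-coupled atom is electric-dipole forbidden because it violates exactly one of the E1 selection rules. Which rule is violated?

the ΔS = 0 rule

Parity must change: even → odd — satisfied.
ΔS = 0: S: 1/2 → 3/2 — violated.
ΔL = 0, ±1 (not L=0↔0): L: 2 → 1, ΔL = -1 — satisfied.
ΔJ = 0, ±1 (not J=0↔0): J: 3/2 → 1/2, ΔJ = -1 — satisfied.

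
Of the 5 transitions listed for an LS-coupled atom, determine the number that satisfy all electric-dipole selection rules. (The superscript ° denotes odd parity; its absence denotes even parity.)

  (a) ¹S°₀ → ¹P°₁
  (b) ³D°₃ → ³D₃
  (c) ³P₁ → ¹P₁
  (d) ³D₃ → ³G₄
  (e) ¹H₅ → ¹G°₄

(a) forbidden (parity fails)
(b) allowed
(c) forbidden (parity, ΔS fail)
(d) forbidden (parity, ΔL fail)
(e) allowed
Total allowed: 2 of 5.

2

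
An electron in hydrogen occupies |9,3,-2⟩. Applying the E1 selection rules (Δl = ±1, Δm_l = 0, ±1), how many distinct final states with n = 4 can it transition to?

E1 requires Δl = ±1, so l_f ∈ {2, 4}; with 0 ≤ l_f ≤ n_f−1 = 3, the allowed l_f values are {2}.
For l_f = 2: m_f ∈ {m_i−1, m_i, m_i+1} ∩ [−2, 2] = {-2, -1} → 2 states.
Total: 2.

2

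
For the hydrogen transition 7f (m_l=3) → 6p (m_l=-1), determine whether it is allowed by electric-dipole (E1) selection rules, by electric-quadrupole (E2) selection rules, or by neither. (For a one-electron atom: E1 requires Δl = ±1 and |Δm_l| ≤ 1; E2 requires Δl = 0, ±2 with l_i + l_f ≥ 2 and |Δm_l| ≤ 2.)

Δl = 1 − 3 = -2; l_i + l_f = 4.
Δm_l = -4.
E1 (Δl = ±1, |Δm_l| ≤ 1): not satisfied.
E2 (Δl = 0,±2, l_i+l_f ≥ 2, |Δm_l| ≤ 2): not satisfied.

neither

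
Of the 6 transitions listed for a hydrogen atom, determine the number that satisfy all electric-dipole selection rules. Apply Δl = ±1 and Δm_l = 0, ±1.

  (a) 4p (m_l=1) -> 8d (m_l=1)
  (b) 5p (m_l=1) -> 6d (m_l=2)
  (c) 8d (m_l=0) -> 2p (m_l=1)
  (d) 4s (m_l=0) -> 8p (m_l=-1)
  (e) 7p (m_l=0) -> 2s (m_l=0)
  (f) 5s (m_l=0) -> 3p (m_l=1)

6

(a) allowed
(b) allowed
(c) allowed
(d) allowed
(e) allowed
(f) allowed
Total allowed: 6 of 6.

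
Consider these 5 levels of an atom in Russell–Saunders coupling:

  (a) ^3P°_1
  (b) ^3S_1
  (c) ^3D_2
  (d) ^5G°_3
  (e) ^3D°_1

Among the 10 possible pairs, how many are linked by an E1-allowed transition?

3

(a)–(b): allowed.
(a)–(c): allowed.
(a)–(d): forbidden (parity, ΔS, ΔL, ΔJ).
(a)–(e): forbidden (parity).
(b)–(c): forbidden (parity, ΔL).
(b)–(d): forbidden (ΔS, ΔL, ΔJ).
(b)–(e): forbidden (ΔL).
(c)–(d): forbidden (ΔS, ΔL).
(c)–(e): allowed.
(d)–(e): forbidden (parity, ΔS, ΔL, ΔJ).
Allowed pairs: 3 of 10.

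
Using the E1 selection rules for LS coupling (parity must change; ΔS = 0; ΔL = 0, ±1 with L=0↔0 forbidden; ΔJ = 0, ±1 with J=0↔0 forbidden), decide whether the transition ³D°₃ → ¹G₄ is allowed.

Reading off the term symbols: S 1→0, L 2→4, J 3→4, parity odd→even.
Parity must change: odd → even — passes.
ΔS = 0: S: 1 → 0 — fails.
ΔL = 0, ±1 (not L=0↔0): L: 2 → 4, ΔL = +2 — fails.
ΔJ = 0, ±1 (not J=0↔0): J: 3 → 4, ΔJ = +1 — passes.
Rule(s) violated: ΔS, ΔL.

forbidden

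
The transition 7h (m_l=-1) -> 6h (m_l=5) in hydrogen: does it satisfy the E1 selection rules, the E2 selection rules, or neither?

Δl = 5 − 5 = +0; l_i + l_f = 10.
Δm_l = +6.
E1 (Δl = ±1, |Δm_l| ≤ 1): not satisfied.
E2 (Δl = 0,±2, l_i+l_f ≥ 2, |Δm_l| ≤ 2): not satisfied.

neither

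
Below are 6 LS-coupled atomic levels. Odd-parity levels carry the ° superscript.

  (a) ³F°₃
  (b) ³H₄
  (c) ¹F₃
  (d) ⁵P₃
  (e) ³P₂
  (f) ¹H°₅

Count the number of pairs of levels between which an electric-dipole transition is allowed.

(a)–(b): forbidden (ΔL).
(a)–(c): forbidden (ΔS).
(a)–(d): forbidden (ΔS, ΔL).
(a)–(e): forbidden (ΔL).
(a)–(f): forbidden (parity, ΔS, ΔL, ΔJ).
(b)–(c): forbidden (parity, ΔS, ΔL).
(b)–(d): forbidden (parity, ΔS, ΔL).
(b)–(e): forbidden (parity, ΔL, ΔJ).
(b)–(f): forbidden (ΔS).
(c)–(d): forbidden (parity, ΔS, ΔL).
(c)–(e): forbidden (parity, ΔS, ΔL).
(c)–(f): forbidden (ΔL, ΔJ).
(d)–(e): forbidden (parity, ΔS).
(d)–(f): forbidden (ΔS, ΔL, ΔJ).
(e)–(f): forbidden (ΔS, ΔL, ΔJ).
Allowed pairs: 0 of 15.

0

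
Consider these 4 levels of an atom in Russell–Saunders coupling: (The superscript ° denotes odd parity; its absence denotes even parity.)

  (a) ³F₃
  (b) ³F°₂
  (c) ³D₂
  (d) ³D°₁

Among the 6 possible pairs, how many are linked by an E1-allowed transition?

3

(a)–(b): allowed.
(a)–(c): forbidden (parity).
(a)–(d): forbidden (ΔJ).
(b)–(c): allowed.
(b)–(d): forbidden (parity).
(c)–(d): allowed.
Allowed pairs: 3 of 6.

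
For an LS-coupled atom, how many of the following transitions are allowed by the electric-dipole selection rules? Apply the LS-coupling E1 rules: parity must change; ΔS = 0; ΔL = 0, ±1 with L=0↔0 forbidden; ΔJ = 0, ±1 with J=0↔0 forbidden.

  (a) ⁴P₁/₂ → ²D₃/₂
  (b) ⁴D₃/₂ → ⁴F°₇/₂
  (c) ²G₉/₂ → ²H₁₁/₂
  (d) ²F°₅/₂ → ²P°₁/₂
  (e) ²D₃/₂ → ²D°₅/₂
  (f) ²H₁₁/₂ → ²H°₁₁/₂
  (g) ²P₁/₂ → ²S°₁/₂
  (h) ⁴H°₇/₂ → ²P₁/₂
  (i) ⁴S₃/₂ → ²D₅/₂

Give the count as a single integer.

(a) forbidden (parity, ΔS fail)
(b) forbidden (ΔJ fails)
(c) forbidden (parity fails)
(d) forbidden (parity, ΔL, ΔJ fail)
(e) allowed
(f) allowed
(g) allowed
(h) forbidden (ΔS, ΔL, ΔJ fail)
(i) forbidden (parity, ΔS, ΔL fail)
Total allowed: 3 of 9.

3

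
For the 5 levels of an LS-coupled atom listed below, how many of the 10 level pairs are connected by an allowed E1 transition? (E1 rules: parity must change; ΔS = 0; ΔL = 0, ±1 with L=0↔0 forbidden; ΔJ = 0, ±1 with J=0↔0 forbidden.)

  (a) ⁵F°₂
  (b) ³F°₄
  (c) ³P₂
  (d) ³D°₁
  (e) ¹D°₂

1

(a)–(b): forbidden (parity, ΔS, ΔJ).
(a)–(c): forbidden (ΔS, ΔL).
(a)–(d): forbidden (parity, ΔS).
(a)–(e): forbidden (parity, ΔS).
(b)–(c): forbidden (ΔL, ΔJ).
(b)–(d): forbidden (parity, ΔJ).
(b)–(e): forbidden (parity, ΔS, ΔJ).
(c)–(d): allowed.
(c)–(e): forbidden (ΔS).
(d)–(e): forbidden (parity, ΔS).
Allowed pairs: 1 of 10.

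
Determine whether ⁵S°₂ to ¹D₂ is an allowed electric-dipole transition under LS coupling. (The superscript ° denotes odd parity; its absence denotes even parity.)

forbidden

Reading off the term symbols: S 2→0, L 0→2, J 2→2, parity odd→even.
Parity must change: odd → even — ok.
ΔS = 0: S: 2 → 0 — fails.
ΔL = 0, ±1 (not L=0↔0): L: 0 → 2, ΔL = +2 — fails.
ΔJ = 0, ±1 (not J=0↔0): J: 2 → 2, ΔJ = +0 — ok.
Rule(s) violated: ΔS, ΔL.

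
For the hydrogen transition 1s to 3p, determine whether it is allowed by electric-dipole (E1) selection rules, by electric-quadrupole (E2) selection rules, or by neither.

Δl = 1 − 0 = +1; l_i + l_f = 1.
E1 (Δl = ±1): satisfied.
E2 (Δl = 0,±2, l_i+l_f ≥ 2): not satisfied.

E1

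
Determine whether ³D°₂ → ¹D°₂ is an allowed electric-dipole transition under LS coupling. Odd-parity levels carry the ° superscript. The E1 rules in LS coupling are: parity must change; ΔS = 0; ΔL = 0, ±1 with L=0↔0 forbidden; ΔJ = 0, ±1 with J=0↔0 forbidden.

forbidden

Initial level: S=1, L=2, J=2, parity odd. Final level: S=0, L=2, J=2, parity odd.
Parity must change: odd → odd — fails.
ΔS = 0: S: 1 → 0 — fails.
ΔL = 0, ±1 (not L=0↔0): L: 2 → 2, ΔL = +0 — ok.
ΔJ = 0, ±1 (not J=0↔0): J: 2 → 2, ΔJ = +0 — ok.
Rule(s) violated: parity, ΔS.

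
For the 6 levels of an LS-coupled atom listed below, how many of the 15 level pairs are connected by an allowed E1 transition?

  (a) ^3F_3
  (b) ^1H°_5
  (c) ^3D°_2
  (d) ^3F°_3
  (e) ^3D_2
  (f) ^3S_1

4

(a)–(b): forbidden (ΔS, ΔL, ΔJ).
(a)–(c): allowed.
(a)–(d): allowed.
(a)–(e): forbidden (parity).
(a)–(f): forbidden (parity, ΔL, ΔJ).
(b)–(c): forbidden (parity, ΔS, ΔL, ΔJ).
(b)–(d): forbidden (parity, ΔS, ΔL, ΔJ).
(b)–(e): forbidden (ΔS, ΔL, ΔJ).
(b)–(f): forbidden (ΔS, ΔL, ΔJ).
(c)–(d): forbidden (parity).
(c)–(e): allowed.
(c)–(f): forbidden (ΔL).
(d)–(e): allowed.
(d)–(f): forbidden (ΔL, ΔJ).
(e)–(f): forbidden (parity, ΔL).
Allowed pairs: 4 of 15.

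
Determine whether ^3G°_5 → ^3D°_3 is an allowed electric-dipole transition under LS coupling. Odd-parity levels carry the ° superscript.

Reading off the term symbols: S 1→1, L 4→2, J 5→3, parity odd→odd.
ΔJ = 0, ±1 (not J=0↔0): J: 5 → 3, ΔJ = -2 — fails.
ΔS = 0: S: 1 → 1 — ok.
Parity must change: odd → odd — fails.
ΔL = 0, ±1 (not L=0↔0): L: 4 → 2, ΔL = -2 — fails.
Rule(s) violated: parity, ΔL, ΔJ.

forbidden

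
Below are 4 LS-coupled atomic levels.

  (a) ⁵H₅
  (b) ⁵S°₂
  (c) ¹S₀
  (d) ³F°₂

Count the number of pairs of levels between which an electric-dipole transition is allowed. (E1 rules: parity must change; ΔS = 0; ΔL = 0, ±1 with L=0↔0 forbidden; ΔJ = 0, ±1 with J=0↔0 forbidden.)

(a)–(b): forbidden (ΔL, ΔJ).
(a)–(c): forbidden (parity, ΔS, ΔL, ΔJ).
(a)–(d): forbidden (ΔS, ΔL, ΔJ).
(b)–(c): forbidden (ΔS, ΔL, ΔJ).
(b)–(d): forbidden (parity, ΔS, ΔL).
(c)–(d): forbidden (ΔS, ΔL, ΔJ).
Allowed pairs: 0 of 6.

0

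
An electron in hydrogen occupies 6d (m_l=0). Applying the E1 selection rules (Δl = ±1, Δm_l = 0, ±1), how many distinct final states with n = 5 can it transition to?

6

E1 requires Δl = ±1, so l_f ∈ {1, 3}; with 0 ≤ l_f ≤ n_f−1 = 4, the allowed l_f values are {1, 3}.
For l_f = 1: m_f ∈ {m_i−1, m_i, m_i+1} ∩ [−1, 1] = {-1, 0, 1} → 3 states.
For l_f = 3: m_f ∈ {m_i−1, m_i, m_i+1} ∩ [−3, 3] = {-1, 0, 1} → 3 states.
Total: 6.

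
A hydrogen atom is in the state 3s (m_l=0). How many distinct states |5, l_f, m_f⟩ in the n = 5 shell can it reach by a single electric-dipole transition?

E1 requires Δl = ±1, so l_f ∈ {-1, 1}; with 0 ≤ l_f ≤ n_f−1 = 4, the allowed l_f values are {1}.
For l_f = 1: m_f ∈ {m_i−1, m_i, m_i+1} ∩ [−1, 1] = {-1, 0, 1} → 3 states.
Total: 3.

3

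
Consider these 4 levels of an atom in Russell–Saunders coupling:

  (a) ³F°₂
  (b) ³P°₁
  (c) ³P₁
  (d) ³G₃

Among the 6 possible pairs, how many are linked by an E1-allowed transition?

2

(a)–(b): forbidden (parity, ΔL).
(a)–(c): forbidden (ΔL).
(a)–(d): allowed.
(b)–(c): allowed.
(b)–(d): forbidden (ΔL, ΔJ).
(c)–(d): forbidden (parity, ΔL, ΔJ).
Allowed pairs: 2 of 6.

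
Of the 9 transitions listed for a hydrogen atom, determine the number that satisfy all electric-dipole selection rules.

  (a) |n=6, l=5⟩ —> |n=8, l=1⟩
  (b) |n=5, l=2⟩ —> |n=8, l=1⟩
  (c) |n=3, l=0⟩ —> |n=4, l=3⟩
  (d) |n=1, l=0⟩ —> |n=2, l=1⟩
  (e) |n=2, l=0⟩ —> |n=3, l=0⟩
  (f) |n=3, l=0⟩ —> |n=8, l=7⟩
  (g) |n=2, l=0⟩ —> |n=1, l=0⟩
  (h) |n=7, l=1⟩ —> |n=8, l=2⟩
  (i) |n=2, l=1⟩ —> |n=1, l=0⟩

4

(a) forbidden — Δl = -4 (E1 requires Δl = ±1)
(b) allowed
(c) forbidden — Δl = +3 (E1 requires Δl = ±1)
(d) allowed
(e) forbidden — Δl = +0 (E1 requires Δl = ±1)
(f) forbidden — Δl = +7 (E1 requires Δl = ±1)
(g) forbidden — Δl = +0 (E1 requires Δl = ±1)
(h) allowed
(i) allowed
Total allowed: 4 of 9.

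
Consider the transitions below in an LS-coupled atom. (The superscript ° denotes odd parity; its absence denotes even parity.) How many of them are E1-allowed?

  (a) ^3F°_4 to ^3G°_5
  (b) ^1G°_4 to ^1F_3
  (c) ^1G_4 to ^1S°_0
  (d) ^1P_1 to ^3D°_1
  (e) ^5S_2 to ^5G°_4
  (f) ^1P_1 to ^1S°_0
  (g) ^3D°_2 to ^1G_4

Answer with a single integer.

(a) forbidden (parity fails)
(b) allowed
(c) forbidden (ΔL, ΔJ fail)
(d) forbidden (ΔS fails)
(e) forbidden (ΔL, ΔJ fail)
(f) allowed
(g) forbidden (ΔS, ΔL, ΔJ fail)
Total allowed: 2 of 7.

2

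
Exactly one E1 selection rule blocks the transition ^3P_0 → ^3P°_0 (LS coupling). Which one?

Parity must change: even → odd — satisfied.
ΔS = 0: S: 1 → 1 — satisfied.
ΔL = 0, ±1 (not L=0↔0): L: 1 → 1, ΔL = +0 — satisfied.
ΔJ = 0, ±1 (not J=0↔0): J: 0 → 0, ΔJ = +0 — violated.

the J=0 ↔ J=0 exclusion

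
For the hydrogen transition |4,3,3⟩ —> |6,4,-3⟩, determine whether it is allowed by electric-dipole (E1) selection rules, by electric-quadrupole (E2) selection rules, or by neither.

neither

Δl = 4 − 3 = +1; l_i + l_f = 7.
Δm_l = -6.
E1 (Δl = ±1, |Δm_l| ≤ 1): not satisfied.
E2 (Δl = 0,±2, l_i+l_f ≥ 2, |Δm_l| ≤ 2): not satisfied.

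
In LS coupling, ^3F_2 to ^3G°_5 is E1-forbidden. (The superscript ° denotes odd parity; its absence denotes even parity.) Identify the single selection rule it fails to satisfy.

the ΔJ = 0, ±1 rule

Reading off the term symbols: S 1→1, L 3→4, J 2→5, parity even→odd.
Parity must change: even → odd — satisfied.
ΔS = 0: S: 1 → 1 — satisfied.
ΔL = 0, ±1 (not L=0↔0): L: 3 → 4, ΔL = +1 — satisfied.
ΔJ = 0, ±1 (not J=0↔0): J: 2 → 5, ΔJ = +3 — violated.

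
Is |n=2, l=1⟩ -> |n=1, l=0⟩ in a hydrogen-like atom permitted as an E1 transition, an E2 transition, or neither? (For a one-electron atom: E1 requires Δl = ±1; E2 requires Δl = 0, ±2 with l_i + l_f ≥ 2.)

E1

Δl = 0 − 1 = -1; l_i + l_f = 1.
E1 (Δl = ±1): satisfied.
E2 (Δl = 0,±2, l_i+l_f ≥ 2): not satisfied.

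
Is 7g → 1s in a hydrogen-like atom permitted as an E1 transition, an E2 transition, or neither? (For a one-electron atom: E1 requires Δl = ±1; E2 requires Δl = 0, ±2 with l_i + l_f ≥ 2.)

neither

Δl = 0 − 4 = -4; l_i + l_f = 4.
E1 (Δl = ±1): not satisfied.
E2 (Δl = 0,±2, l_i+l_f ≥ 2): not satisfied.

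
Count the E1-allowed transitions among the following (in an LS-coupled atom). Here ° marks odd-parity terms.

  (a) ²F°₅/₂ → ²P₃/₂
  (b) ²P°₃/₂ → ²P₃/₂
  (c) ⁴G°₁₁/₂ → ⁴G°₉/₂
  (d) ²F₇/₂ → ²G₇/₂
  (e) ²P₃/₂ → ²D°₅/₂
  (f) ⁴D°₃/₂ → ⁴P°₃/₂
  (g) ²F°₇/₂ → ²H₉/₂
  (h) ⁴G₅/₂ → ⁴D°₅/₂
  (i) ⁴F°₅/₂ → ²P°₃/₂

(a) forbidden (ΔL fails)
(b) allowed
(c) forbidden (parity fails)
(d) forbidden (parity fails)
(e) allowed
(f) forbidden (parity fails)
(g) forbidden (ΔL fails)
(h) forbidden (ΔL fails)
(i) forbidden (parity, ΔS, ΔL fail)
Total allowed: 2 of 9.

2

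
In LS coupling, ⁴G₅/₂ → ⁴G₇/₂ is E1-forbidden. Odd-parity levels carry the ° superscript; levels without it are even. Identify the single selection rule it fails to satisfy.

Parity must change: even → even — violated.
ΔS = 0: S: 3/2 → 3/2 — satisfied.
ΔL = 0, ±1 (not L=0↔0): L: 4 → 4, ΔL = +0 — satisfied.
ΔJ = 0, ±1 (not J=0↔0): J: 5/2 → 7/2, ΔJ = +1 — satisfied.

parity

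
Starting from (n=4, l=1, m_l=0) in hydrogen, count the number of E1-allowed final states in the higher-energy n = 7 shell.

4

E1 requires Δl = ±1, so l_f ∈ {0, 2}; with 0 ≤ l_f ≤ n_f−1 = 6, the allowed l_f values are {0, 2}.
For l_f = 0: m_f ∈ {m_i−1, m_i, m_i+1} ∩ [−0, 0] = {0} → 1 state.
For l_f = 2: m_f ∈ {m_i−1, m_i, m_i+1} ∩ [−2, 2] = {-1, 0, 1} → 3 states.
Total: 4.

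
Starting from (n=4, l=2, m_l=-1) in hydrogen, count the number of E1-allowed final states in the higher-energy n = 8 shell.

5

E1 requires Δl = ±1, so l_f ∈ {1, 3}; with 0 ≤ l_f ≤ n_f−1 = 7, the allowed l_f values are {1, 3}.
For l_f = 1: m_f ∈ {m_i−1, m_i, m_i+1} ∩ [−1, 1] = {-1, 0} → 2 states.
For l_f = 3: m_f ∈ {m_i−1, m_i, m_i+1} ∩ [−3, 3] = {-2, -1, 0} → 3 states.
Total: 5.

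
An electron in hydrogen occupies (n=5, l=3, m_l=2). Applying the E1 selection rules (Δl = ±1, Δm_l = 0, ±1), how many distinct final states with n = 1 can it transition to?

E1 requires l_f ∈ {2, 4}, but neither lies in [0, 0], so no final state is reachable.
Total: 0.

0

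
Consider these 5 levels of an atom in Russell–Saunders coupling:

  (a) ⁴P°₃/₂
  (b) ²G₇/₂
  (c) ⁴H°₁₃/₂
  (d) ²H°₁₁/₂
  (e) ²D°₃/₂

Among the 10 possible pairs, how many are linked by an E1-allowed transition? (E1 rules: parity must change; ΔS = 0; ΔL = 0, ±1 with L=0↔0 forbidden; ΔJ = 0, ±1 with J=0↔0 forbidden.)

(a)–(b): forbidden (ΔS, ΔL, ΔJ).
(a)–(c): forbidden (parity, ΔL, ΔJ).
(a)–(d): forbidden (parity, ΔS, ΔL, ΔJ).
(a)–(e): forbidden (parity, ΔS).
(b)–(c): forbidden (ΔS, ΔJ).
(b)–(d): forbidden (ΔJ).
(b)–(e): forbidden (ΔL, ΔJ).
(c)–(d): forbidden (parity, ΔS).
(c)–(e): forbidden (parity, ΔS, ΔL, ΔJ).
(d)–(e): forbidden (parity, ΔL, ΔJ).
Allowed pairs: 0 of 10.

0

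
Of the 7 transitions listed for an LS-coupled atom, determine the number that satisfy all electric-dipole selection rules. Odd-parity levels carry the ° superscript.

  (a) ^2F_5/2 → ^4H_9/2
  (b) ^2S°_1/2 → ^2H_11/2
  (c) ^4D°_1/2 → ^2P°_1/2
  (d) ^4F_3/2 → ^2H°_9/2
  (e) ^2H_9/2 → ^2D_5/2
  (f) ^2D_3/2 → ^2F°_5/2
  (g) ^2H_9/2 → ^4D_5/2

(a) forbidden (parity, ΔS, ΔL, ΔJ fail)
(b) forbidden (ΔL, ΔJ fail)
(c) forbidden (parity, ΔS fail)
(d) forbidden (ΔS, ΔL, ΔJ fail)
(e) forbidden (parity, ΔL, ΔJ fail)
(f) allowed
(g) forbidden (parity, ΔS, ΔL, ΔJ fail)
Total allowed: 1 of 7.

1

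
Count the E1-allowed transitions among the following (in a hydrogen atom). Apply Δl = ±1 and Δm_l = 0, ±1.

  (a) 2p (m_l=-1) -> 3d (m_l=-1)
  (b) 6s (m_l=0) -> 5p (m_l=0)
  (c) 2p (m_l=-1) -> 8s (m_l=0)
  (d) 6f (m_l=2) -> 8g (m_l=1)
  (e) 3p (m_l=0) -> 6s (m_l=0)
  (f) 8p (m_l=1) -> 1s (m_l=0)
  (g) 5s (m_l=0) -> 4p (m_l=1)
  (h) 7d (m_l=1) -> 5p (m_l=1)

(a) allowed
(b) allowed
(c) allowed
(d) allowed
(e) allowed
(f) allowed
(g) allowed
(h) allowed
Total allowed: 8 of 8.

8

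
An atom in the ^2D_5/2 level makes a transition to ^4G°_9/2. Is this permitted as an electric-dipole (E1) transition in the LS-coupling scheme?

forbidden

Reading off the term symbols: S 1/2→3/2, L 2→4, J 5/2→9/2, parity even→odd.
Parity must change: even → odd — ✓.
ΔS = 0: S: 1/2 → 3/2 — ✗.
ΔL = 0, ±1 (not L=0↔0): L: 2 → 4, ΔL = +2 — ✗.
ΔJ = 0, ±1 (not J=0↔0): J: 5/2 → 9/2, ΔJ = +2 — ✗.
Rule(s) violated: ΔS, ΔL, ΔJ.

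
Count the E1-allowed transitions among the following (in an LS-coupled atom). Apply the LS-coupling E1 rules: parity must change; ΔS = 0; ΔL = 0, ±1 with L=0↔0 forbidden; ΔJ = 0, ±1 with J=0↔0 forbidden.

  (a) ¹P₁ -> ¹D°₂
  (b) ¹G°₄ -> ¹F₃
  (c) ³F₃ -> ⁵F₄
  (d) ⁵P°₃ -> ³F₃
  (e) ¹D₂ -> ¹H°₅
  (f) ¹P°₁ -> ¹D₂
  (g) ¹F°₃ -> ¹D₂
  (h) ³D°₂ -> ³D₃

5

(a) allowed
(b) allowed
(c) forbidden (parity, ΔS fail)
(d) forbidden (ΔS, ΔL fail)
(e) forbidden (ΔL, ΔJ fail)
(f) allowed
(g) allowed
(h) allowed
Total allowed: 5 of 8.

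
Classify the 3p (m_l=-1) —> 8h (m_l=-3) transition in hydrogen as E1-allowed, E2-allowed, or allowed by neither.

neither

Δl = 5 − 1 = +4; l_i + l_f = 6.
Δm_l = -2.
E1 (Δl = ±1, |Δm_l| ≤ 1): not satisfied.
E2 (Δl = 0,±2, l_i+l_f ≥ 2, |Δm_l| ≤ 2): not satisfied.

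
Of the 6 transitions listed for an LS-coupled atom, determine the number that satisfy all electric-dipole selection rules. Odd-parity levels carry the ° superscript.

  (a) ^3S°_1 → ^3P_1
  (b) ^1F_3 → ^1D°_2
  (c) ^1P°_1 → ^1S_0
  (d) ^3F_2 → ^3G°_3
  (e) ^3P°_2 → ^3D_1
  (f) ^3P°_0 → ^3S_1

6

(a) allowed
(b) allowed
(c) allowed
(d) allowed
(e) allowed
(f) allowed
Total allowed: 6 of 6.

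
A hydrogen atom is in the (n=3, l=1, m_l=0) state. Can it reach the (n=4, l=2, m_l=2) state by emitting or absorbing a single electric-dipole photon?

l: 1 → 2 (Δl = +1). Δl = ±1 ✓.
Δm_l = 2 − (0) = +2. E1 requires Δm_l = 0, ±1: ✗.
The transition is electric-dipole forbidden.

forbidden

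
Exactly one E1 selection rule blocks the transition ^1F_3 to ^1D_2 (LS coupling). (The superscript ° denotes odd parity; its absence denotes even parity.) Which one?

parity

Reading off the term symbols: S 0→0, L 3→2, J 3→2, parity even→even.
ΔJ = 0, ±1 (not J=0↔0): J: 3 → 2, ΔJ = -1 — ok.
Parity must change: even → even — fails.
ΔS = 0: S: 0 → 0 — ok.
ΔL = 0, ±1 (not L=0↔0): L: 3 → 2, ΔL = -1 — ok.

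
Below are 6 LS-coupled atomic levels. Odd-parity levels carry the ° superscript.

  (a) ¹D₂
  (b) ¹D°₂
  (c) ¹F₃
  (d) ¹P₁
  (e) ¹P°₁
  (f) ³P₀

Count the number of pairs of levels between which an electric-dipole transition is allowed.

5

(a)–(b): allowed.
(a)–(c): forbidden (parity).
(a)–(d): forbidden (parity).
(a)–(e): allowed.
(a)–(f): forbidden (parity, ΔS, ΔJ).
(b)–(c): allowed.
(b)–(d): allowed.
(b)–(e): forbidden (parity).
(b)–(f): forbidden (ΔS, ΔJ).
(c)–(d): forbidden (parity, ΔL, ΔJ).
(c)–(e): forbidden (ΔL, ΔJ).
(c)–(f): forbidden (parity, ΔS, ΔL, ΔJ).
(d)–(e): allowed.
(d)–(f): forbidden (parity, ΔS).
(e)–(f): forbidden (ΔS).
Allowed pairs: 5 of 15.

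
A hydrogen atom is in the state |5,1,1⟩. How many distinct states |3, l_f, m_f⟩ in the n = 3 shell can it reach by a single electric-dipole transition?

4

E1 requires Δl = ±1, so l_f ∈ {0, 2}; with 0 ≤ l_f ≤ n_f−1 = 2, the allowed l_f values are {0, 2}.
For l_f = 0: m_f ∈ {m_i−1, m_i, m_i+1} ∩ [−0, 0] = {0} → 1 state.
For l_f = 2: m_f ∈ {m_i−1, m_i, m_i+1} ∩ [−2, 2] = {0, 1, 2} → 3 states.
Total: 4.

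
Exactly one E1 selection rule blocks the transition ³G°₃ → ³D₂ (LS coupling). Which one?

the ΔL = 0, ±1 rule

Reading off the term symbols: S 1→1, L 4→2, J 3→2, parity odd→even.
ΔS = 0: S: 1 → 1 — satisfied.
Parity must change: odd → even — satisfied.
ΔJ = 0, ±1 (not J=0↔0): J: 3 → 2, ΔJ = -1 — satisfied.
ΔL = 0, ±1 (not L=0↔0): L: 4 → 2, ΔL = -2 — violated.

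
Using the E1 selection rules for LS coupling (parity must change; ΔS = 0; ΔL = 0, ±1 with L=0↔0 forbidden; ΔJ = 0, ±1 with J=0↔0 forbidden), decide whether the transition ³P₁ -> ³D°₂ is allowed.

Initial level: S=1, L=1, J=1, parity even. Final level: S=1, L=2, J=2, parity odd.
Parity must change: even → odd — satisfied.
ΔS = 0: S: 1 → 1 — satisfied.
ΔL = 0, ±1 (not L=0↔0): L: 1 → 2, ΔL = +1 — satisfied.
ΔJ = 0, ±1 (not J=0↔0): J: 1 → 2, ΔJ = +1 — satisfied.
All four E1 rules are satisfied.

allowed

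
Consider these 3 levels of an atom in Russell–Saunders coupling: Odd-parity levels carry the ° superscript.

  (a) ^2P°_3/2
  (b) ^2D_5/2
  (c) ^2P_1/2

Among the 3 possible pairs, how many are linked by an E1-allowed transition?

(a)–(b): allowed.
(a)–(c): allowed.
(b)–(c): forbidden (parity, ΔJ).
Allowed pairs: 2 of 3.

2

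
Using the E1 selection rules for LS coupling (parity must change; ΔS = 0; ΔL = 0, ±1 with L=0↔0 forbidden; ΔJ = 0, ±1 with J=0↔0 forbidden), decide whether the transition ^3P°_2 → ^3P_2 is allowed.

allowed

ΔJ = 0, ±1 (not J=0↔0): J: 2 → 2, ΔJ = +0 — passes.
ΔS = 0: S: 1 → 1 — passes.
Parity must change: odd → even — passes.
ΔL = 0, ±1 (not L=0↔0): L: 1 → 1, ΔL = +0 — passes.
All four E1 rules are satisfied.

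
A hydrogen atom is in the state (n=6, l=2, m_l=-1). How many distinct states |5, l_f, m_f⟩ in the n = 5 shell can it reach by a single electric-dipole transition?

E1 requires Δl = ±1, so l_f ∈ {1, 3}; with 0 ≤ l_f ≤ n_f−1 = 4, the allowed l_f values are {1, 3}.
For l_f = 1: m_f ∈ {m_i−1, m_i, m_i+1} ∩ [−1, 1] = {-1, 0} → 2 states.
For l_f = 3: m_f ∈ {m_i−1, m_i, m_i+1} ∩ [−3, 3] = {-2, -1, 0} → 3 states.
Total: 5.

5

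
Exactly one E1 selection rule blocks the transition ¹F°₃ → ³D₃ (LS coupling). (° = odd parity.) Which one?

ΔS = 0: S: 0 → 1 — violated.
Parity must change: odd → even — satisfied.
ΔL = 0, ±1 (not L=0↔0): L: 3 → 2, ΔL = -1 — satisfied.
ΔJ = 0, ±1 (not J=0↔0): J: 3 → 3, ΔJ = +0 — satisfied.

the ΔS = 0 rule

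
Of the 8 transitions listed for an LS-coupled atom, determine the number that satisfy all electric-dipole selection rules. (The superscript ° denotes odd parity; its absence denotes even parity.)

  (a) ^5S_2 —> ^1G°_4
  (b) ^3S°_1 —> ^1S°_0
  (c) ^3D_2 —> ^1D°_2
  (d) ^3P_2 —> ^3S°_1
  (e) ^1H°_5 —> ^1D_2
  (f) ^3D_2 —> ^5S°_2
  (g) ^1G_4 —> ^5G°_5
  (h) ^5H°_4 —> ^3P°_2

1

(a) forbidden (ΔS, ΔL, ΔJ fail)
(b) forbidden (parity, ΔS, ΔL fail)
(c) forbidden (ΔS fails)
(d) allowed
(e) forbidden (ΔL, ΔJ fail)
(f) forbidden (ΔS, ΔL fail)
(g) forbidden (ΔS fails)
(h) forbidden (parity, ΔS, ΔL, ΔJ fail)
Total allowed: 1 of 8.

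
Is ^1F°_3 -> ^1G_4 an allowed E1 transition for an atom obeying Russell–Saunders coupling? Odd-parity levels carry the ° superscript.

allowed

Initial level: S=0, L=3, J=3, parity odd. Final level: S=0, L=4, J=4, parity even.
ΔJ = 0, ±1 (not J=0↔0): J: 3 → 4, ΔJ = +1 — ok.
Parity must change: odd → even — ok.
ΔL = 0, ±1 (not L=0↔0): L: 3 → 4, ΔL = +1 — ok.
ΔS = 0: S: 0 → 0 — ok.
All four E1 rules are satisfied.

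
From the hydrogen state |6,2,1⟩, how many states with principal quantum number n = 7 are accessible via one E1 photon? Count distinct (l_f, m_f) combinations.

E1 requires Δl = ±1, so l_f ∈ {1, 3}; with 0 ≤ l_f ≤ n_f−1 = 6, the allowed l_f values are {1, 3}.
For l_f = 1: m_f ∈ {m_i−1, m_i, m_i+1} ∩ [−1, 1] = {0, 1} → 2 states.
For l_f = 3: m_f ∈ {m_i−1, m_i, m_i+1} ∩ [−3, 3] = {0, 1, 2} → 3 states.
Total: 5.

5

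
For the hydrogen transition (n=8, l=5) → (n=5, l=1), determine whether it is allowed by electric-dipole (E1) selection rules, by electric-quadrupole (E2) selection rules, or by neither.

neither

Δl = 1 − 5 = -4; l_i + l_f = 6.
E1 (Δl = ±1): not satisfied.
E2 (Δl = 0,±2, l_i+l_f ≥ 2): not satisfied.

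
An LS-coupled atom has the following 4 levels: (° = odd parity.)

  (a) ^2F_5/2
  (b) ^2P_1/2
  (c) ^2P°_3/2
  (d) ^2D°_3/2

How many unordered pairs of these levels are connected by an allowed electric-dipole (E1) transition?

3

(a)–(b): forbidden (parity, ΔL, ΔJ).
(a)–(c): forbidden (ΔL).
(a)–(d): allowed.
(b)–(c): allowed.
(b)–(d): allowed.
(c)–(d): forbidden (parity).
Allowed pairs: 3 of 6.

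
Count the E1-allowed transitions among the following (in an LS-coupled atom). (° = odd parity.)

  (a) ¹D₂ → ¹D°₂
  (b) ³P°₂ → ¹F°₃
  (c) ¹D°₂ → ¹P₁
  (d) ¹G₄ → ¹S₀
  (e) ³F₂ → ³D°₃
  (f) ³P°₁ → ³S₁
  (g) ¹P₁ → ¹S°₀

(a) allowed
(b) forbidden (parity, ΔS, ΔL fail)
(c) allowed
(d) forbidden (parity, ΔL, ΔJ fail)
(e) allowed
(f) allowed
(g) allowed
Total allowed: 5 of 7.

5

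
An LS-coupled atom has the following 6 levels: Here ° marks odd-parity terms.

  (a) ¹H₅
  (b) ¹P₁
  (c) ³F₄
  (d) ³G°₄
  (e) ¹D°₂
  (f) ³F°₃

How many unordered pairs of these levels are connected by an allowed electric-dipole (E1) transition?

(a)–(b): forbidden (parity, ΔL, ΔJ).
(a)–(c): forbidden (parity, ΔS, ΔL).
(a)–(d): forbidden (ΔS).
(a)–(e): forbidden (ΔL, ΔJ).
(a)–(f): forbidden (ΔS, ΔL, ΔJ).
(b)–(c): forbidden (parity, ΔS, ΔL, ΔJ).
(b)–(d): forbidden (ΔS, ΔL, ΔJ).
(b)–(e): allowed.
(b)–(f): forbidden (ΔS, ΔL, ΔJ).
(c)–(d): allowed.
(c)–(e): forbidden (ΔS, ΔJ).
(c)–(f): allowed.
(d)–(e): forbidden (parity, ΔS, ΔL, ΔJ).
(d)–(f): forbidden (parity).
(e)–(f): forbidden (parity, ΔS).
Allowed pairs: 3 of 15.

3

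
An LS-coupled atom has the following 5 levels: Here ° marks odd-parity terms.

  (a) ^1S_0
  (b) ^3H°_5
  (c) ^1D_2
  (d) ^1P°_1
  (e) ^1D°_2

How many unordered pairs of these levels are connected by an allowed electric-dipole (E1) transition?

(a)–(b): forbidden (ΔS, ΔL, ΔJ).
(a)–(c): forbidden (parity, ΔL, ΔJ).
(a)–(d): allowed.
(a)–(e): forbidden (ΔL, ΔJ).
(b)–(c): forbidden (ΔS, ΔL, ΔJ).
(b)–(d): forbidden (parity, ΔS, ΔL, ΔJ).
(b)–(e): forbidden (parity, ΔS, ΔL, ΔJ).
(c)–(d): allowed.
(c)–(e): allowed.
(d)–(e): forbidden (parity).
Allowed pairs: 3 of 10.

3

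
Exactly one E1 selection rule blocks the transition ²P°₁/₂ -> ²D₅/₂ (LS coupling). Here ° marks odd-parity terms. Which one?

the ΔJ = 0, ±1 rule

Reading off the term symbols: S 1/2→1/2, L 1→2, J 1/2→5/2, parity odd→even.
ΔJ = 0, ±1 (not J=0↔0): J: 1/2 → 5/2, ΔJ = +2 — fails.
ΔS = 0: S: 1/2 → 1/2 — passes.
Parity must change: odd → even — passes.
ΔL = 0, ±1 (not L=0↔0): L: 1 → 2, ΔL = +1 — passes.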